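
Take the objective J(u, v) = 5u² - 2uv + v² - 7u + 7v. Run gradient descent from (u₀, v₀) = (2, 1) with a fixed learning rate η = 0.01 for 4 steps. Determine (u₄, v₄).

(1.61601088, 0.79367104)

∇J = (10u - 2v - 7, -2u + 2v + 7)
Step 1: at (2, 1), ∇J = (11, 5) → (2, 1) − 0.01·(11, 5) = (1.89, 0.95)
Step 2: at (1.89, 0.95), ∇J = (10, 5.12) → (1.89, 0.95) − 0.01·(10, 5.12) = (1.79, 0.8988)
Step 3: at (1.79, 0.8988), ∇J = (9.1024, 5.2176) → (1.79, 0.8988) − 0.01·(9.1024, 5.2176) = (1.698976, 0.846624)
Step 4: at (1.698976, 0.846624), ∇J = (8.296512, 5.295296) → (1.698976, 0.846624) − 0.01·(8.296512, 5.295296) = (1.61601088, 0.79367104)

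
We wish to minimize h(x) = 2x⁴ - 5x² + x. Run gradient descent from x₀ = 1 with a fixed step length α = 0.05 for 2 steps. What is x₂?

h′(x) = 8x³ - 10x + 1
Step 1: h′(1) = -1; x₁ = 1 − 0.05·(-1) = 1.05
Step 2: h′(1.05) = -0.239; x₂ = 1.05 − 0.05·(-0.239) = 1.06195

1.06195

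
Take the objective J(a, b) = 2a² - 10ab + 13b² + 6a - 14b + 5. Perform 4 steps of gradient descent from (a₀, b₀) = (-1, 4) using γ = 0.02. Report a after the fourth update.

0.21183488

∇J = (4a - 10b + 6, -10a + 26b - 14)
Step 1: at (-1, 4), ∇J = (-38, 100) → (-1, 4) − 0.02·(-38, 100) = (-0.24, 2)
Step 2: at (-0.24, 2), ∇J = (-14.96, 40.4) → (-0.24, 2) − 0.02·(-14.96, 40.4) = (0.0592, 1.192)
Step 3: at (0.0592, 1.192), ∇J = (-5.6832, 16.4) → (0.0592, 1.192) − 0.02·(-5.6832, 16.4) = (0.172864, 0.864)
Step 4: at (0.172864, 0.864), ∇J = (-1.948544, 6.73536) → (0.172864, 0.864) − 0.02·(-1.948544, 6.73536) = (0.21183488, 0.7292928)
a = 0.21183488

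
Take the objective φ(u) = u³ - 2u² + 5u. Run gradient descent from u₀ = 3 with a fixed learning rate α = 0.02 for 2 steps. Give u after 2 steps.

φ′(u) = 3u² - 4u + 5
u₁ = 3 − 0.02·20 = 2.6
u₂ = 2.6 − 0.02·14.88 = 2.3024

2.3024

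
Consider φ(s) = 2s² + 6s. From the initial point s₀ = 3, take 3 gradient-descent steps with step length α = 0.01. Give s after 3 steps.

2.481312

φ′(s) = 4s + 6
s₁ = 3 − 0.01·18 = 2.82
s₂ = 2.82 − 0.01·17.28 = 2.6472
s₃ = 2.6472 − 0.01·16.5888 = 2.481312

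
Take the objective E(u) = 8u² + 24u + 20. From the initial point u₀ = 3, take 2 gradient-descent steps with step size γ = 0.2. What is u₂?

20.28

E′(u) = 16u + 24
u₁ = 3 − 0.2·72 = -11.4
u₂ = -11.4 − 0.2·(-158.4) = 20.28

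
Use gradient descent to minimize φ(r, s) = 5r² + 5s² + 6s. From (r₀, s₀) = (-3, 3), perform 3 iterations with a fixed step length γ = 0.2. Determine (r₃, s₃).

∇φ = (10r, 10s + 6)
Step 1: at (-3, 3), ∇φ = (-30, 36) → (-3, 3) − 0.2·(-30, 36) = (3, -4.2)
Step 2: at (3, -4.2), ∇φ = (30, -36) → (3, -4.2) − 0.2·(30, -36) = (-3, 3)
Step 3: at (-3, 3), ∇φ = (-30, 36) → (-3, 3) − 0.2·(-30, 36) = (3, -4.2)

(3, -4.2)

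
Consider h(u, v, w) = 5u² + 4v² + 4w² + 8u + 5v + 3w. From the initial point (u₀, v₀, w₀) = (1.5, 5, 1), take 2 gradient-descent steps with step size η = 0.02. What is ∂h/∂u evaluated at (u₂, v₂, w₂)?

14.72

∇h = (10u + 8, 8v + 5, 8w + 3)
(u₁, v₁, w₁) = (1.5, 5, 1) − 0.02·(23, 45, 11) = (1.04, 4.1, 0.78)
(u₂, v₂, w₂) = (1.04, 4.1, 0.78) − 0.02·(18.4, 37.8, 9.24) = (0.672, 3.344, 0.5952)
∂h/∂u at (0.672, 3.344, 0.5952) = 14.72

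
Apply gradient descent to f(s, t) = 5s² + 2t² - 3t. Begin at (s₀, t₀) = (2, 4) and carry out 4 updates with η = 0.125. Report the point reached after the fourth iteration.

(0.0078125, 0.953125)

∇f = (10s, 4t - 3)
Step 1: at (2, 4), ∇f = (20, 13) → (2, 4) − 0.125·(20, 13) = (-0.5, 2.375)
Step 2: at (-0.5, 2.375), ∇f = (-5, 6.5) → (-0.5, 2.375) − 0.125·(-5, 6.5) = (0.125, 1.5625)
Step 3: at (0.125, 1.5625), ∇f = (1.25, 3.25) → (0.125, 1.5625) − 0.125·(1.25, 3.25) = (-0.03125, 1.15625)
Step 4: at (-0.03125, 1.15625), ∇f = (-0.3125, 1.625) → (-0.03125, 1.15625) − 0.125·(-0.3125, 1.625) = (0.0078125, 0.953125)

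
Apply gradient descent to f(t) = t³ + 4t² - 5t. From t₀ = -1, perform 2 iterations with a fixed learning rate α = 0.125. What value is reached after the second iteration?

0.6015625

f′(t) = 3t² + 8t - 5
t₁ = -1 − 0.125·(-10) = 0.25
t₂ = 0.25 − 0.125·(-2.8125) = 0.6015625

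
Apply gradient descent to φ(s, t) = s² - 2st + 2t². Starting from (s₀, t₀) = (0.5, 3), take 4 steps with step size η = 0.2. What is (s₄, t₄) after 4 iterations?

∇φ = (2s - 2t, -2s + 4t)
Step 1: at (0.5, 3), ∇φ = (-5, 11) → (0.5, 3) − 0.2·(-5, 11) = (1.5, 0.8)
Step 2: at (1.5, 0.8), ∇φ = (1.4, 0.2) → (1.5, 0.8) − 0.2·(1.4, 0.2) = (1.22, 0.76)
Step 3: at (1.22, 0.76), ∇φ = (0.92, 0.6) → (1.22, 0.76) − 0.2·(0.92, 0.6) = (1.036, 0.64)
Step 4: at (1.036, 0.64), ∇φ = (0.792, 0.488) → (1.036, 0.64) − 0.2·(0.792, 0.488) = (0.8776, 0.5424)

(0.8776, 0.5424)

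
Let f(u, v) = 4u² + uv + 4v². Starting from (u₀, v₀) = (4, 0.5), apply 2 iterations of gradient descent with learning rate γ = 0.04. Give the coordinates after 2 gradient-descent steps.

(1.8288, 0.0144)

∇f = (8u + v, u + 8v)
Step 1: at (4, 0.5), ∇f = (32.5, 8) → (4, 0.5) − 0.04·(32.5, 8) = (2.7, 0.18)
Step 2: at (2.7, 0.18), ∇f = (21.78, 4.14) → (2.7, 0.18) − 0.04·(21.78, 4.14) = (1.8288, 0.0144)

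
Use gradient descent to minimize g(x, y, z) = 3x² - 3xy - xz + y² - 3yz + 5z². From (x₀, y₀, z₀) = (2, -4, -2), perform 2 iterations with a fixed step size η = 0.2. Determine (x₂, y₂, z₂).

(-0.8, -3.36, -2.08)

∇g = (6x - 3y - z, -3x + 2y - 3z, -x - 3y + 10z)
(x₁, y₁, z₁) = (2, -4, -2) − 0.2·(26, -8, -10) = (-3.2, -2.4, 0)
(x₂, y₂, z₂) = (-3.2, -2.4, 0) − 0.2·(-12, 4.8, 10.4) = (-0.8, -3.36, -2.08)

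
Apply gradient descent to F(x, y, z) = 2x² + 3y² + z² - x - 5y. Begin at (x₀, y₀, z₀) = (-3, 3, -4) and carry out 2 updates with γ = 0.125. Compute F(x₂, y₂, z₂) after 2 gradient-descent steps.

∇F = (4x - 1, 6y - 5, 2z)
(x₁, y₁, z₁) = (-3, 3, -4) − 0.125·(-13, 13, -8) = (-1.375, 1.375, -3)
(x₂, y₂, z₂) = (-1.375, 1.375, -3) − 0.125·(-6.5, 3.25, -6) = (-0.5625, 0.96875, -2.25)
F(-0.5625, 0.96875, -2.25) = 4.2294921875

4.2294921875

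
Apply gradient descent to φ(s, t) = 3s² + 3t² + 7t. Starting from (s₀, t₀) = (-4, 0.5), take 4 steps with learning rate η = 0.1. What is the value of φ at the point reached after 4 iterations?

-4.04641472

∇φ = (6s, 6t + 7)
Step 1: at (-4, 0.5), ∇φ = (-24, 10) → (-4, 0.5) − 0.1·(-24, 10) = (-1.6, -0.5)
Step 2: at (-1.6, -0.5), ∇φ = (-9.6, 4) → (-1.6, -0.5) − 0.1·(-9.6, 4) = (-0.64, -0.9)
Step 3: at (-0.64, -0.9), ∇φ = (-3.84, 1.6) → (-0.64, -0.9) − 0.1·(-3.84, 1.6) = (-0.256, -1.06)
Step 4: at (-0.256, -1.06), ∇φ = (-1.536, 0.64) → (-0.256, -1.06) − 0.1·(-1.536, 0.64) = (-0.1024, -1.124)
φ(-0.1024, -1.124) = -4.04641472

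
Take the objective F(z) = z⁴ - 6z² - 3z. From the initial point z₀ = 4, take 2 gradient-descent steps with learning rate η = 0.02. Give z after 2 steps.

F′(z) = 4z³ - 12z - 3
z₁ = 4 − 0.02·205 = -0.1
z₂ = -0.1 − 0.02·(-1.804) = -0.06392

-0.06392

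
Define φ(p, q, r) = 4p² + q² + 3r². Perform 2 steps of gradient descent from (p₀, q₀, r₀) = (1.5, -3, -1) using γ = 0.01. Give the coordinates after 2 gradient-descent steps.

∇φ = (8p, 2q, 6r)
Step 1: at (1.5, -3, -1), ∇φ = (12, -6, -6) → (1.5, -3, -1) − 0.01·(12, -6, -6) = (1.38, -2.94, -0.94)
Step 2: at (1.38, -2.94, -0.94), ∇φ = (11.04, -5.88, -5.64) → (1.38, -2.94, -0.94) − 0.01·(11.04, -5.88, -5.64) = (1.2696, -2.8812, -0.8836)

(1.2696, -2.8812, -0.8836)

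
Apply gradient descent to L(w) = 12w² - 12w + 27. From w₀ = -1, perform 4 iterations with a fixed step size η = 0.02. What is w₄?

L′(w) = 24w - 12
w₁ = -1 − 0.02·(-36) = -0.28
w₂ = -0.28 − 0.02·(-18.72) = 0.0944
w₃ = 0.0944 − 0.02·(-9.7344) = 0.289088
w₄ = 0.289088 − 0.02·(-5.061888) = 0.39032576

0.39032576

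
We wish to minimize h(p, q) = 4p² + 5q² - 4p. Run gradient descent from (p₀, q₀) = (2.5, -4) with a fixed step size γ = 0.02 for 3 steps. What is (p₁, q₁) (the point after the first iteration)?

(2.18, -3.2)

∇h = (8p - 4, 10q)
(p₁, q₁) = (2.5, -4) − 0.02·(16, -40) = (2.18, -3.2)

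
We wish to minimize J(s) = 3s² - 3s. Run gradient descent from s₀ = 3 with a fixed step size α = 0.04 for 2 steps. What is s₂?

1.944

J′(s) = 6s - 3
s₁ = 3 − 0.04·15 = 2.4
s₂ = 2.4 − 0.04·11.4 = 1.944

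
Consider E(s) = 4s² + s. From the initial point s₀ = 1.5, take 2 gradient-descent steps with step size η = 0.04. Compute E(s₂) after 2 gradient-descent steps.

E′(s) = 8s + 1
Step 1: E′(1.5) = 13; s₁ = 1.5 − 0.04·13 = 0.98
Step 2: E′(0.98) = 8.84; s₂ = 0.98 − 0.04·8.84 = 0.6264
E(0.6264) = 2.19590784

2.19590784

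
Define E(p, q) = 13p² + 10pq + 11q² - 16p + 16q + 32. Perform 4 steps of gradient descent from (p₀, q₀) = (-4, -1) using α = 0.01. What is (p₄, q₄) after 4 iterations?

∇E = (26p + 10q - 16, 10p + 22q + 16)
Step 1: at (-4, -1), ∇E = (-130, -46) → (-4, -1) − 0.01·(-130, -46) = (-2.7, -0.54)
Step 2: at (-2.7, -0.54), ∇E = (-91.6, -22.88) → (-2.7, -0.54) − 0.01·(-91.6, -22.88) = (-1.784, -0.3112)
Step 3: at (-1.784, -0.3112), ∇E = (-65.496, -8.6864) → (-1.784, -0.3112) − 0.01·(-65.496, -8.6864) = (-1.12904, -0.224336)
Step 4: at (-1.12904, -0.224336), ∇E = (-47.5984, -0.225792) → (-1.12904, -0.224336) − 0.01·(-47.5984, -0.225792) = (-0.653056, -0.22207808)

(-0.653056, -0.22207808)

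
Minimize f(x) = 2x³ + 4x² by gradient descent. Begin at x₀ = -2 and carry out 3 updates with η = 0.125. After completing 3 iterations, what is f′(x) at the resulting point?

6732.92724609375

f′(x) = 6x² + 8x
x₁ = -2 − 0.125·8 = -3
x₂ = -3 − 0.125·30 = -6.75
x₃ = -6.75 − 0.125·219.375 = -34.171875
f′(x) at (-34.171875) = 6732.92724609375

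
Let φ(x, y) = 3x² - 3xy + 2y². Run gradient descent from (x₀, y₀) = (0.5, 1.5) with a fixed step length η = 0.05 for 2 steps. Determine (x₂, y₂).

∇φ = (6x - 3y, -3x + 4y)
(x₁, y₁) = (0.5, 1.5) − 0.05·(-1.5, 4.5) = (0.575, 1.275)
(x₂, y₂) = (0.575, 1.275) − 0.05·(-0.375, 3.375) = (0.59375, 1.10625)

(0.59375, 1.10625)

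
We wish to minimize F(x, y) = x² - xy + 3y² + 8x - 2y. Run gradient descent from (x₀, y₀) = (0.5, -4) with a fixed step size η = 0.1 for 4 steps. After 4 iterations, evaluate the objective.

-13.7513179575

∇F = (2x - y + 8, -x + 6y - 2)
(x₁, y₁) = (0.5, -4) − 0.1·(13, -26.5) = (-0.8, -1.35)
(x₂, y₂) = (-0.8, -1.35) − 0.1·(7.75, -9.3) = (-1.575, -0.42)
(x₃, y₃) = (-1.575, -0.42) − 0.1·(5.27, -2.945) = (-2.102, -0.1255)
(x₄, y₄) = (-2.102, -0.1255) − 0.1·(3.9215, -0.651) = (-2.49415, -0.0604)
F(-2.49415, -0.0604) = -13.7513179575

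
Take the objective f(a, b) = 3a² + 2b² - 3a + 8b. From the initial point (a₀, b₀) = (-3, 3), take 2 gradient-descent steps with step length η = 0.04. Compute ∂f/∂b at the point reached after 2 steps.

∇f = (6a - 3, 4b + 8)
(a₁, b₁) = (-3, 3) − 0.04·(-21, 20) = (-2.16, 2.2)
(a₂, b₂) = (-2.16, 2.2) − 0.04·(-15.96, 16.8) = (-1.5216, 1.528)
∂f/∂b at (-1.5216, 1.528) = 14.112

14.112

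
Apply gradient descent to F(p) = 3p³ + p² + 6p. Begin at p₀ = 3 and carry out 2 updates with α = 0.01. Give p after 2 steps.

1.582959

F′(p) = 9p² + 2p + 6
Step 1: F′(3) = 93; p₁ = 3 − 0.01·93 = 2.07
Step 2: F′(2.07) = 48.7041; p₂ = 2.07 − 0.01·48.7041 = 1.582959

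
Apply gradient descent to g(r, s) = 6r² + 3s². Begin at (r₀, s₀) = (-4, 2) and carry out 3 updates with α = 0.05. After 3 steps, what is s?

0.686

∇g = (12r, 6s)
Step 1: at (-4, 2), ∇g = (-48, 12) → (-4, 2) − 0.05·(-48, 12) = (-1.6, 1.4)
Step 2: at (-1.6, 1.4), ∇g = (-19.2, 8.4) → (-1.6, 1.4) − 0.05·(-19.2, 8.4) = (-0.64, 0.98)
Step 3: at (-0.64, 0.98), ∇g = (-7.68, 5.88) → (-0.64, 0.98) − 0.05·(-7.68, 5.88) = (-0.256, 0.686)
s = 0.686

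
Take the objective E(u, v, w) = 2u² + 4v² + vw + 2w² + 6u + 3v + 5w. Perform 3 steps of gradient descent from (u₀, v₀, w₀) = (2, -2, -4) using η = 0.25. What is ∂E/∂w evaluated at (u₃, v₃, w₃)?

∇E = (4u + 6, 8v + w + 3, v + 4w + 5)
(u₁, v₁, w₁) = (2, -2, -4) − 0.25·(14, -17, -13) = (-1.5, 2.25, -0.75)
(u₂, v₂, w₂) = (-1.5, 2.25, -0.75) − 0.25·(0, 20.25, 4.25) = (-1.5, -2.8125, -1.8125)
(u₃, v₃, w₃) = (-1.5, -2.8125, -1.8125) − 0.25·(0, -21.3125, -5.0625) = (-1.5, 2.515625, -0.546875)
∂E/∂w at (-1.5, 2.515625, -0.546875) = 5.328125

5.328125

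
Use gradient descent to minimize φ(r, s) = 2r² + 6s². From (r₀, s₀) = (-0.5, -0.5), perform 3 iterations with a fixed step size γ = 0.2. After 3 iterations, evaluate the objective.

11.294336

∇φ = (4r, 12s)
Step 1: at (-0.5, -0.5), ∇φ = (-2, -6) → (-0.5, -0.5) − 0.2·(-2, -6) = (-0.1, 0.7)
Step 2: at (-0.1, 0.7), ∇φ = (-0.4, 8.4) → (-0.1, 0.7) − 0.2·(-0.4, 8.4) = (-0.02, -0.98)
Step 3: at (-0.02, -0.98), ∇φ = (-0.08, -11.76) → (-0.02, -0.98) − 0.2·(-0.08, -11.76) = (-0.004, 1.372)
φ(-0.004, 1.372) = 11.294336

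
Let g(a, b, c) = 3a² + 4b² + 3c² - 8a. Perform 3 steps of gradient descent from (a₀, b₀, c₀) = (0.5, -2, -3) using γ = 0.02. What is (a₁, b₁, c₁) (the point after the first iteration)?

∇g = (6a - 8, 8b, 6c)
(a₁, b₁, c₁) = (0.5, -2, -3) − 0.02·(-5, -16, -18) = (0.6, -1.68, -2.64)

(0.6, -1.68, -2.64)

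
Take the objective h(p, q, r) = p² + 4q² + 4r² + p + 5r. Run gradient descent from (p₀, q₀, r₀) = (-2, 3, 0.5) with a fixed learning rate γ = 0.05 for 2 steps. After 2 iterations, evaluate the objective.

4.985425

∇h = (2p + 1, 8q, 8r + 5)
(p₁, q₁, r₁) = (-2, 3, 0.5) − 0.05·(-3, 24, 9) = (-1.85, 1.8, 0.05)
(p₂, q₂, r₂) = (-1.85, 1.8, 0.05) − 0.05·(-2.7, 14.4, 5.4) = (-1.715, 1.08, -0.22)
h(-1.715, 1.08, -0.22) = 4.985425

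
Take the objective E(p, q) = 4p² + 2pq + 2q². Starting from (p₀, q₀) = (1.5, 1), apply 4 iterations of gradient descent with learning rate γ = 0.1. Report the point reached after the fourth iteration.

(-0.0288, 0.0704)

∇E = (8p + 2q, 2p + 4q)
Step 1: at (1.5, 1), ∇E = (14, 7) → (1.5, 1) − 0.1·(14, 7) = (0.1, 0.3)
Step 2: at (0.1, 0.3), ∇E = (1.4, 1.4) → (0.1, 0.3) − 0.1·(1.4, 1.4) = (-0.04, 0.16)
Step 3: at (-0.04, 0.16), ∇E = (0, 0.56) → (-0.04, 0.16) − 0.1·(0, 0.56) = (-0.04, 0.104)
Step 4: at (-0.04, 0.104), ∇E = (-0.112, 0.336) → (-0.04, 0.104) − 0.1·(-0.112, 0.336) = (-0.0288, 0.0704)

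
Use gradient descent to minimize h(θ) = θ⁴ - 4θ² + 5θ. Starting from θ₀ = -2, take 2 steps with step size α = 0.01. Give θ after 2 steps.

h′(θ) = 4θ³ - 8θ + 5
Step 1: h′(-2) = -11; θ₁ = -2 − 0.01·(-11) = -1.89
Step 2: h′(-1.89) = -6.885076; θ₂ = -1.89 − 0.01·(-6.885076) = -1.82114924

-1.82114924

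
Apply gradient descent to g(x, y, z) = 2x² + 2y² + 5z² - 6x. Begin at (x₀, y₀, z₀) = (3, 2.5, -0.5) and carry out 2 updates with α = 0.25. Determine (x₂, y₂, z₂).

∇g = (4x - 6, 4y, 10z)
(x₁, y₁, z₁) = (3, 2.5, -0.5) − 0.25·(6, 10, -5) = (1.5, 0, 0.75)
(x₂, y₂, z₂) = (1.5, 0, 0.75) − 0.25·(0, 0, 7.5) = (1.5, 0, -1.125)

(1.5, 0, -1.125)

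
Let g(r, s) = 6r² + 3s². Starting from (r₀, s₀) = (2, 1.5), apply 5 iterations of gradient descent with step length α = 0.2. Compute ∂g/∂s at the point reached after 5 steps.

∇g = (12r, 6s)
Step 1: at (2, 1.5), ∇g = (24, 9) → (2, 1.5) − 0.2·(24, 9) = (-2.8, -0.3)
Step 2: at (-2.8, -0.3), ∇g = (-33.6, -1.8) → (-2.8, -0.3) − 0.2·(-33.6, -1.8) = (3.92, 0.06)
Step 3: at (3.92, 0.06), ∇g = (47.04, 0.36) → (3.92, 0.06) − 0.2·(47.04, 0.36) = (-5.488, -0.012)
Step 4: at (-5.488, -0.012), ∇g = (-65.856, -0.072) → (-5.488, -0.012) − 0.2·(-65.856, -0.072) = (7.6832, 0.0024)
Step 5: at (7.6832, 0.0024), ∇g = (92.1984, 0.0144) → (7.6832, 0.0024) − 0.2·(92.1984, 0.0144) = (-10.75648, -0.00048)
∂g/∂s at (-10.75648, -0.00048) = -0.00288

-0.00288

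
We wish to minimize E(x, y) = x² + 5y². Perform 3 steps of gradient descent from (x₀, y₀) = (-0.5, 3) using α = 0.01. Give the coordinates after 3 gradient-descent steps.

∇E = (2x, 10y)
(x₁, y₁) = (-0.5, 3) − 0.01·(-1, 30) = (-0.49, 2.7)
(x₂, y₂) = (-0.49, 2.7) − 0.01·(-0.98, 27) = (-0.4802, 2.43)
(x₃, y₃) = (-0.4802, 2.43) − 0.01·(-0.9604, 24.3) = (-0.470596, 2.187)

(-0.470596, 2.187)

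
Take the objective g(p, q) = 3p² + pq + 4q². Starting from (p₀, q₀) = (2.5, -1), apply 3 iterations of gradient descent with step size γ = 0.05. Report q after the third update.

∇g = (6p + q, p + 8q)
(p₁, q₁) = (2.5, -1) − 0.05·(14, -5.5) = (1.8, -0.725)
(p₂, q₂) = (1.8, -0.725) − 0.05·(10.075, -4) = (1.29625, -0.525)
(p₃, q₃) = (1.29625, -0.525) − 0.05·(7.2525, -2.90375) = (0.933625, -0.3798125)
q = -0.3798125

-0.3798125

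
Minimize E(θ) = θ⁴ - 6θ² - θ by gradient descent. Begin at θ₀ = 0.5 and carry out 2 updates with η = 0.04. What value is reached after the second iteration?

1.09456384

E′(θ) = 4θ³ - 12θ - 1
Step 1: E′(0.5) = -6.5; θ₁ = 0.5 − 0.04·(-6.5) = 0.76
Step 2: E′(0.76) = -8.364096; θ₂ = 0.76 − 0.04·(-8.364096) = 1.09456384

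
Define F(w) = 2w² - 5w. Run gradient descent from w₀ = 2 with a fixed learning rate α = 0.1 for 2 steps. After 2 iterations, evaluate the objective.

-2.9792

F′(w) = 4w - 5
Step 1: F′(2) = 3; w₁ = 2 − 0.1·3 = 1.7
Step 2: F′(1.7) = 1.8; w₂ = 1.7 − 0.1·1.8 = 1.52
F(1.52) = -2.9792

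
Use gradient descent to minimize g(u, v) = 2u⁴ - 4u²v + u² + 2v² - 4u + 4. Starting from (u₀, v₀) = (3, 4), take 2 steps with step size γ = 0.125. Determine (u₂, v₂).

(1749.953125, 78.28125)

∇g = (8u³ - 8uv + 2u - 4, -4u² + 4v)
(u₁, v₁) = (3, 4) − 0.125·(122, -20) = (-12.25, 6.5)
(u₂, v₂) = (-12.25, 6.5) − 0.125·(-14097.625, -574.25) = (1749.953125, 78.28125)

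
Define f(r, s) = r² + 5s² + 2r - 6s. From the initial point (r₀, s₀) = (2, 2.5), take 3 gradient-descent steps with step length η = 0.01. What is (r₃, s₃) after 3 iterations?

∇f = (2r + 2, 10s - 6)
Step 1: at (2, 2.5), ∇f = (6, 19) → (2, 2.5) − 0.01·(6, 19) = (1.94, 2.31)
Step 2: at (1.94, 2.31), ∇f = (5.88, 17.1) → (1.94, 2.31) − 0.01·(5.88, 17.1) = (1.8812, 2.139)
Step 3: at (1.8812, 2.139), ∇f = (5.7624, 15.39) → (1.8812, 2.139) − 0.01·(5.7624, 15.39) = (1.823576, 1.9851)

(1.823576, 1.9851)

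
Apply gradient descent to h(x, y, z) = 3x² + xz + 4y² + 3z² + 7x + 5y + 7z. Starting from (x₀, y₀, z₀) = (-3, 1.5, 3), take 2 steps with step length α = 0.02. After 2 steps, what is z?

2.1696

∇h = (6x + z + 7, 8y + 5, x + 6z + 7)
Step 1: at (-3, 1.5, 3), ∇h = (-8, 17, 22) → (-3, 1.5, 3) − 0.02·(-8, 17, 22) = (-2.84, 1.16, 2.56)
Step 2: at (-2.84, 1.16, 2.56), ∇h = (-7.48, 14.28, 19.52) → (-2.84, 1.16, 2.56) − 0.02·(-7.48, 14.28, 19.52) = (-2.6904, 0.8744, 2.1696)
z = 2.1696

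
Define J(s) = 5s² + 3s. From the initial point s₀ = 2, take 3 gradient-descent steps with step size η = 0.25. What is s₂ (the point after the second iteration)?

J′(s) = 10s + 3
Step 1: J′(2) = 23; s₁ = 2 − 0.25·23 = -3.75
Step 2: J′(-3.75) = -34.5; s₂ = -3.75 − 0.25·(-34.5) = 4.875

4.875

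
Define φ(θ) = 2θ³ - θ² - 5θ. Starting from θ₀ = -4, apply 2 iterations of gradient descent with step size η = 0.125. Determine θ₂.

φ′(θ) = 6θ² - 2θ - 5
θ₁ = -4 − 0.125·99 = -16.375
θ₂ = -16.375 − 0.125·1636.59375 = -220.94921875

-220.94921875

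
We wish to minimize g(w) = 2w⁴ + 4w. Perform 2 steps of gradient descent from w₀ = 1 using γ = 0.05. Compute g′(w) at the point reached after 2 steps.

g′(w) = 8w³ + 4
w₁ = 1 − 0.05·12 = 0.4
w₂ = 0.4 − 0.05·4.512 = 0.1744
g′(w) at (0.1744) = 4.042435510272

4.042435510272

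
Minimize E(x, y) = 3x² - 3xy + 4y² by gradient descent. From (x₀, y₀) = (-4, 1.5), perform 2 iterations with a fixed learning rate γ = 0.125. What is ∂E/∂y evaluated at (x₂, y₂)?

∇E = (6x - 3y, -3x + 8y)
Step 1: at (-4, 1.5), ∇E = (-28.5, 24) → (-4, 1.5) − 0.125·(-28.5, 24) = (-0.4375, -1.5)
Step 2: at (-0.4375, -1.5), ∇E = (1.875, -10.6875) → (-0.4375, -1.5) − 0.125·(1.875, -10.6875) = (-0.671875, -0.1640625)
∂E/∂y at (-0.671875, -0.1640625) = 0.703125

0.703125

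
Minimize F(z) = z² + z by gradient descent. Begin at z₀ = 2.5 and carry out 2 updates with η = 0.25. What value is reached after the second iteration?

0.25

F′(z) = 2z + 1
Step 1: F′(2.5) = 6; z₁ = 2.5 − 0.25·6 = 1
Step 2: F′(1) = 3; z₂ = 1 − 0.25·3 = 0.25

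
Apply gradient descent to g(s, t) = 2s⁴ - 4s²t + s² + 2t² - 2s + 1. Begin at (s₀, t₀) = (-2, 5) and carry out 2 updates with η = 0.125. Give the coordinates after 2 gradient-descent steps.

∇g = (8s³ - 8st + 2s - 2, -4s² + 4t)
Step 1: at (-2, 5), ∇g = (10, 4) → (-2, 5) − 0.125·(10, 4) = (-3.25, 4.5)
Step 2: at (-3.25, 4.5), ∇g = (-166.125, -24.25) → (-3.25, 4.5) − 0.125·(-166.125, -24.25) = (17.515625, 7.53125)

(17.515625, 7.53125)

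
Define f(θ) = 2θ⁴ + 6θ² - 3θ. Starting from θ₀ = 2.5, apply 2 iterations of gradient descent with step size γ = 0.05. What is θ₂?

f′(θ) = 8θ³ + 12θ - 3
Step 1: f′(2.5) = 152; θ₁ = 2.5 − 0.05·152 = -5.1
Step 2: f′(-5.1) = -1125.408; θ₂ = -5.1 − 0.05·(-1125.408) = 51.1704

51.1704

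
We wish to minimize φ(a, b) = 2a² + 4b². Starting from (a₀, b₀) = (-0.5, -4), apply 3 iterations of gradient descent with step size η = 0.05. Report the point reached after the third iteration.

∇φ = (4a, 8b)
(a₁, b₁) = (-0.5, -4) − 0.05·(-2, -32) = (-0.4, -2.4)
(a₂, b₂) = (-0.4, -2.4) − 0.05·(-1.6, -19.2) = (-0.32, -1.44)
(a₃, b₃) = (-0.32, -1.44) − 0.05·(-1.28, -11.52) = (-0.256, -0.864)

(-0.256, -0.864)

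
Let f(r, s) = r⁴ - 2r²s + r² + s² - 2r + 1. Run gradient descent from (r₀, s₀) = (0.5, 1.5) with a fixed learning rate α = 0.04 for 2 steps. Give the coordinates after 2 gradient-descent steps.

∇f = (4r³ - 4rs + 2r - 2, -2r² + 2s)
(r₁, s₁) = (0.5, 1.5) − 0.04·(-3.5, 2.5) = (0.64, 1.4)
(r₂, s₂) = (0.64, 1.4) − 0.04·(-3.255424, 1.9808) = (0.77021696, 1.320768)

(0.77021696, 1.320768)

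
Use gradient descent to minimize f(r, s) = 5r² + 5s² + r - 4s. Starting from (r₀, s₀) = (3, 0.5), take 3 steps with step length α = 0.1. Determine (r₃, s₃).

(-0.1, 0.4)

∇f = (10r + 1, 10s - 4)
(r₁, s₁) = (3, 0.5) − 0.1·(31, 1) = (-0.1, 0.4)
(r₂, s₂) = (-0.1, 0.4) − 0.1·(0, 0) = (-0.1, 0.4)
(r₃, s₃) = (-0.1, 0.4) − 0.1·(0, 0) = (-0.1, 0.4)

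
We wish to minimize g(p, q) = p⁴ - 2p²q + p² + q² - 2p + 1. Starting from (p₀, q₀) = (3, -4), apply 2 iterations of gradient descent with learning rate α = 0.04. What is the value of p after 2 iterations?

∇g = (4p³ - 4pq + 2p - 2, -2p² + 2q)
(p₁, q₁) = (3, -4) − 0.04·(160, -26) = (-3.4, -2.96)
(p₂, q₂) = (-3.4, -2.96) − 0.04·(-206.272, -29.04) = (4.85088, -1.7984)
p = 4.85088

4.85088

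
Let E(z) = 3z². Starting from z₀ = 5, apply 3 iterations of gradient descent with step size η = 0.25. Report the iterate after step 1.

-2.5

E′(z) = 6z
Step 1: E′(5) = 30; z₁ = 5 − 0.25·30 = -2.5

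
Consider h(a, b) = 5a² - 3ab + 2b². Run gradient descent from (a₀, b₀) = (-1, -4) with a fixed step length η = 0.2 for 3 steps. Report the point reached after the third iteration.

∇h = (10a - 3b, -3a + 4b)
(a₁, b₁) = (-1, -4) − 0.2·(2, -13) = (-1.4, -1.4)
(a₂, b₂) = (-1.4, -1.4) − 0.2·(-9.8, -1.4) = (0.56, -1.12)
(a₃, b₃) = (0.56, -1.12) − 0.2·(8.96, -6.16) = (-1.232, 0.112)

(-1.232, 0.112)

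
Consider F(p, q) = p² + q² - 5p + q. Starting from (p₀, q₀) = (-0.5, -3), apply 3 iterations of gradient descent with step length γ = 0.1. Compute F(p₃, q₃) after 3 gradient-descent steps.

-2.502304

∇F = (2p - 5, 2q + 1)
Step 1: at (-0.5, -3), ∇F = (-6, -5) → (-0.5, -3) − 0.1·(-6, -5) = (0.1, -2.5)
Step 2: at (0.1, -2.5), ∇F = (-4.8, -4) → (0.1, -2.5) − 0.1·(-4.8, -4) = (0.58, -2.1)
Step 3: at (0.58, -2.1), ∇F = (-3.84, -3.2) → (0.58, -2.1) − 0.1·(-3.84, -3.2) = (0.964, -1.78)
F(0.964, -1.78) = -2.502304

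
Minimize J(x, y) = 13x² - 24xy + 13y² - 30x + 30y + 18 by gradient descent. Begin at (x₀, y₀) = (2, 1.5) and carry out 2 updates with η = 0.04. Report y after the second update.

∇J = (26x - 24y - 30, -24x + 26y + 30)
(x₁, y₁) = (2, 1.5) − 0.04·(-14, 21) = (2.56, 0.66)
(x₂, y₂) = (2.56, 0.66) − 0.04·(20.72, -14.28) = (1.7312, 1.2312)
y = 1.2312

1.2312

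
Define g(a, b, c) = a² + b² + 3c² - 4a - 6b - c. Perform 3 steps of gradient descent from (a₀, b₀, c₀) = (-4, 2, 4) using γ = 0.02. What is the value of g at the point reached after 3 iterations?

36.35118504448

∇g = (2a - 4, 2b - 6, 6c - 1)
(a₁, b₁, c₁) = (-4, 2, 4) − 0.02·(-12, -2, 23) = (-3.76, 2.04, 3.54)
(a₂, b₂, c₂) = (-3.76, 2.04, 3.54) − 0.02·(-11.52, -1.92, 20.24) = (-3.5296, 2.0784, 3.1352)
(a₃, b₃, c₃) = (-3.5296, 2.0784, 3.1352) − 0.02·(-11.0592, -1.8432, 17.8112) = (-3.308416, 2.115264, 2.778976)
g(-3.308416, 2.115264, 2.778976) = 36.35118504448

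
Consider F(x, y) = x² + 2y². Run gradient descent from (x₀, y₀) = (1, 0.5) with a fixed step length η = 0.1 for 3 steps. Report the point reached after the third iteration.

(0.512, 0.108)

∇F = (2x, 4y)
(x₁, y₁) = (1, 0.5) − 0.1·(2, 2) = (0.8, 0.3)
(x₂, y₂) = (0.8, 0.3) − 0.1·(1.6, 1.2) = (0.64, 0.18)
(x₃, y₃) = (0.64, 0.18) − 0.1·(1.28, 0.72) = (0.512, 0.108)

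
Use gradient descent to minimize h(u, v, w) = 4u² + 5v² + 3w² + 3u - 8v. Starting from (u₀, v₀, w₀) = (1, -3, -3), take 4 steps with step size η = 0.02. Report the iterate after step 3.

∇h = (8u + 3, 10v - 8, 6w)
(u₁, v₁, w₁) = (1, -3, -3) − 0.02·(11, -38, -18) = (0.78, -2.24, -2.64)
(u₂, v₂, w₂) = (0.78, -2.24, -2.64) − 0.02·(9.24, -30.4, -15.84) = (0.5952, -1.632, -2.3232)
(u₃, v₃, w₃) = (0.5952, -1.632, -2.3232) − 0.02·(7.7616, -24.32, -13.9392) = (0.439968, -1.1456, -2.044416)

(0.439968, -1.1456, -2.044416)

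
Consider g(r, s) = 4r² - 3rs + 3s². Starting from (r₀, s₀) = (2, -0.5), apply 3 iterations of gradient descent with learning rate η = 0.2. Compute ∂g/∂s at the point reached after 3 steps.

12.552

∇g = (8r - 3s, -3r + 6s)
(r₁, s₁) = (2, -0.5) − 0.2·(17.5, -9) = (-1.5, 1.3)
(r₂, s₂) = (-1.5, 1.3) − 0.2·(-15.9, 12.3) = (1.68, -1.16)
(r₃, s₃) = (1.68, -1.16) − 0.2·(16.92, -12) = (-1.704, 1.24)
∂g/∂s at (-1.704, 1.24) = 12.552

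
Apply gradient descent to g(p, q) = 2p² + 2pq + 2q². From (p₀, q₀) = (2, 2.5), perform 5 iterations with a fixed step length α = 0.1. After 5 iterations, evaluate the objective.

∇g = (4p + 2q, 2p + 4q)
Step 1: at (2, 2.5), ∇g = (13, 14) → (2, 2.5) − 0.1·(13, 14) = (0.7, 1.1)
Step 2: at (0.7, 1.1), ∇g = (5, 5.8) → (0.7, 1.1) − 0.1·(5, 5.8) = (0.2, 0.52)
Step 3: at (0.2, 0.52), ∇g = (1.84, 2.48) → (0.2, 0.52) − 0.1·(1.84, 2.48) = (0.016, 0.272)
Step 4: at (0.016, 0.272), ∇g = (0.608, 1.12) → (0.016, 0.272) − 0.1·(0.608, 1.12) = (-0.0448, 0.16)
Step 5: at (-0.0448, 0.16), ∇g = (0.1408, 0.5504) → (-0.0448, 0.16) − 0.1·(0.1408, 0.5504) = (-0.05888, 0.10496)
g(-0.05888, 0.10496) = 0.0166068224

0.0166068224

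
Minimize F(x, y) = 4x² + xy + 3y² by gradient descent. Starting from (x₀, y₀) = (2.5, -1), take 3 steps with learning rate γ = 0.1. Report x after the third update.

∇F = (8x + y, x + 6y)
Step 1: at (2.5, -1), ∇F = (19, -3.5) → (2.5, -1) − 0.1·(19, -3.5) = (0.6, -0.65)
Step 2: at (0.6, -0.65), ∇F = (4.15, -3.3) → (0.6, -0.65) − 0.1·(4.15, -3.3) = (0.185, -0.32)
Step 3: at (0.185, -0.32), ∇F = (1.16, -1.735) → (0.185, -0.32) − 0.1·(1.16, -1.735) = (0.069, -0.1465)
x = 0.069

0.069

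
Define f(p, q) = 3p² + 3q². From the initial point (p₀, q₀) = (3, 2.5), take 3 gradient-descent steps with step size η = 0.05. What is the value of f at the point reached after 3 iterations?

∇f = (6p, 6q)
(p₁, q₁) = (3, 2.5) − 0.05·(18, 15) = (2.1, 1.75)
(p₂, q₂) = (2.1, 1.75) − 0.05·(12.6, 10.5) = (1.47, 1.225)
(p₃, q₃) = (1.47, 1.225) − 0.05·(8.82, 7.35) = (1.029, 0.8575)
f(1.029, 0.8575) = 5.38244175

5.38244175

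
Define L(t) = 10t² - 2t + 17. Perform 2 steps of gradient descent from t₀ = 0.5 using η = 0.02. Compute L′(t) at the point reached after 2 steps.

2.88

L′(t) = 20t - 2
t₁ = 0.5 − 0.02·8 = 0.34
t₂ = 0.34 − 0.02·4.8 = 0.244
L′(t) at (0.244) = 2.88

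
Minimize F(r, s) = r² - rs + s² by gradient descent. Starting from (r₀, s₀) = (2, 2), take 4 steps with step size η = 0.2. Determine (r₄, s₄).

∇F = (2r - s, -r + 2s)
(r₁, s₁) = (2, 2) − 0.2·(2, 2) = (1.6, 1.6)
(r₂, s₂) = (1.6, 1.6) − 0.2·(1.6, 1.6) = (1.28, 1.28)
(r₃, s₃) = (1.28, 1.28) − 0.2·(1.28, 1.28) = (1.024, 1.024)
(r₄, s₄) = (1.024, 1.024) − 0.2·(1.024, 1.024) = (0.8192, 0.8192)

(0.8192, 0.8192)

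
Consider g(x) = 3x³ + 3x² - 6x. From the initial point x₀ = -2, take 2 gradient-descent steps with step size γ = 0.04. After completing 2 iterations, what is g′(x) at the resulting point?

g′(x) = 9x² + 6x - 6
x₁ = -2 − 0.04·18 = -2.72
x₂ = -2.72 − 0.04·44.2656 = -4.490624
g′(x) at (-4.490624) = 148.547591184384

148.547591184384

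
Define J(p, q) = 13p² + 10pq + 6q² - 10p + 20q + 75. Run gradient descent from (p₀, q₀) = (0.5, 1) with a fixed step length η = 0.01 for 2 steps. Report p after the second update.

∇J = (26p + 10q - 10, 10p + 12q + 20)
(p₁, q₁) = (0.5, 1) − 0.01·(13, 37) = (0.37, 0.63)
(p₂, q₂) = (0.37, 0.63) − 0.01·(5.92, 31.26) = (0.3108, 0.3174)
p = 0.3108

0.3108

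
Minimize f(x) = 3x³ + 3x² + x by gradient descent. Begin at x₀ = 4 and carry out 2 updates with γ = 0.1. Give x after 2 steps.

-155.029

f′(x) = 9x² + 6x + 1
x₁ = 4 − 0.1·169 = -12.9
x₂ = -12.9 − 0.1·1421.29 = -155.029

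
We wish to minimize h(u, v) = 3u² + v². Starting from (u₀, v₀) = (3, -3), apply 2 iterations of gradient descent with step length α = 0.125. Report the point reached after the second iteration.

∇h = (6u, 2v)
(u₁, v₁) = (3, -3) − 0.125·(18, -6) = (0.75, -2.25)
(u₂, v₂) = (0.75, -2.25) − 0.125·(4.5, -4.5) = (0.1875, -1.6875)

(0.1875, -1.6875)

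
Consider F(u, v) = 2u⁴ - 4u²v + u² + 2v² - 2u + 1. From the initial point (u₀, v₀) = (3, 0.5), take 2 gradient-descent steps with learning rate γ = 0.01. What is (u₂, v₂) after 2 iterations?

(0.92112896, 0.840256)

∇F = (8u³ - 8uv + 2u - 2, -4u² + 4v)
Step 1: at (3, 0.5), ∇F = (208, -34) → (3, 0.5) − 0.01·(208, -34) = (0.92, 0.84)
Step 2: at (0.92, 0.84), ∇F = (-0.112896, -0.0256) → (0.92, 0.84) − 0.01·(-0.112896, -0.0256) = (0.92112896, 0.840256)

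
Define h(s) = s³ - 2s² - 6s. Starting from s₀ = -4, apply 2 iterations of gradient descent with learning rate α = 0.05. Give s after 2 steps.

-15.1215

h′(s) = 3s² - 4s - 6
Step 1: h′(-4) = 58; s₁ = -4 − 0.05·58 = -6.9
Step 2: h′(-6.9) = 164.43; s₂ = -6.9 − 0.05·164.43 = -15.1215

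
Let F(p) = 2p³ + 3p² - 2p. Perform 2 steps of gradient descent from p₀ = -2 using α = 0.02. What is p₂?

F′(p) = 6p² + 6p - 2
p₁ = -2 − 0.02·10 = -2.2
p₂ = -2.2 − 0.02·13.84 = -2.4768

-2.4768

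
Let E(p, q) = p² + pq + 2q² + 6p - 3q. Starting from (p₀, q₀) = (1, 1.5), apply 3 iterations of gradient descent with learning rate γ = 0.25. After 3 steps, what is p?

∇E = (2p + q + 6, p + 4q - 3)
(p₁, q₁) = (1, 1.5) − 0.25·(9.5, 4) = (-1.375, 0.5)
(p₂, q₂) = (-1.375, 0.5) − 0.25·(3.75, -2.375) = (-2.3125, 1.09375)
(p₃, q₃) = (-2.3125, 1.09375) − 0.25·(2.46875, -0.9375) = (-2.9296875, 1.328125)
p = -2.9296875

-2.9296875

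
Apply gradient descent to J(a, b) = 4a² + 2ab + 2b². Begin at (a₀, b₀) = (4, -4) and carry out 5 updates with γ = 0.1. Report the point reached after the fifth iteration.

(0.29696, -0.7168)

∇J = (8a + 2b, 2a + 4b)
Step 1: at (4, -4), ∇J = (24, -8) → (4, -4) − 0.1·(24, -8) = (1.6, -3.2)
Step 2: at (1.6, -3.2), ∇J = (6.4, -9.6) → (1.6, -3.2) − 0.1·(6.4, -9.6) = (0.96, -2.24)
Step 3: at (0.96, -2.24), ∇J = (3.2, -7.04) → (0.96, -2.24) − 0.1·(3.2, -7.04) = (0.64, -1.536)
Step 4: at (0.64, -1.536), ∇J = (2.048, -4.864) → (0.64, -1.536) − 0.1·(2.048, -4.864) = (0.4352, -1.0496)
Step 5: at (0.4352, -1.0496), ∇J = (1.3824, -3.328) → (0.4352, -1.0496) − 0.1·(1.3824, -3.328) = (0.29696, -0.7168)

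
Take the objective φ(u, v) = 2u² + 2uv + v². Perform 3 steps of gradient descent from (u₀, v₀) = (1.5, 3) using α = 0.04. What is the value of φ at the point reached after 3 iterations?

∇φ = (4u + 2v, 2u + 2v)
Step 1: at (1.5, 3), ∇φ = (12, 9) → (1.5, 3) − 0.04·(12, 9) = (1.02, 2.64)
Step 2: at (1.02, 2.64), ∇φ = (9.36, 7.32) → (1.02, 2.64) − 0.04·(9.36, 7.32) = (0.6456, 2.3472)
Step 3: at (0.6456, 2.3472), ∇φ = (7.2768, 5.9856) → (0.6456, 2.3472) − 0.04·(7.2768, 5.9856) = (0.354528, 2.107776)
φ(0.354528, 2.107776) = 6.1886310912

6.1886310912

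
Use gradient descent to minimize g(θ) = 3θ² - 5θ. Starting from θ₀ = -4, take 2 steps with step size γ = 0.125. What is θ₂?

0.53125

g′(θ) = 6θ - 5
θ₁ = -4 − 0.125·(-29) = -0.375
θ₂ = -0.375 − 0.125·(-7.25) = 0.53125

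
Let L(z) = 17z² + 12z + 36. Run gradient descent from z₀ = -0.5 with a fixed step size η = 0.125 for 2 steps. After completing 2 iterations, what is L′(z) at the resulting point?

L′(z) = 34z + 12
Step 1: L′(-0.5) = -5; z₁ = -0.5 − 0.125·(-5) = 0.125
Step 2: L′(0.125) = 16.25; z₂ = 0.125 − 0.125·16.25 = -1.90625
L′(z) at (-1.90625) = -52.8125

-52.8125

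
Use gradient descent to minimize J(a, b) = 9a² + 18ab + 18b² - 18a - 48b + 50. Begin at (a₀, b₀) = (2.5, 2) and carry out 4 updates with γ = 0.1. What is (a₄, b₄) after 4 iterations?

∇J = (18a + 18b - 18, 18a + 36b - 48)
Step 1: at (2.5, 2), ∇J = (63, 69) → (2.5, 2) − 0.1·(63, 69) = (-3.8, -4.9)
Step 2: at (-3.8, -4.9), ∇J = (-174.6, -292.8) → (-3.8, -4.9) − 0.1·(-174.6, -292.8) = (13.66, 24.38)
Step 3: at (13.66, 24.38), ∇J = (666.72, 1075.56) → (13.66, 24.38) − 0.1·(666.72, 1075.56) = (-53.012, -83.176)
Step 4: at (-53.012, -83.176), ∇J = (-2469.384, -3996.552) → (-53.012, -83.176) − 0.1·(-2469.384, -3996.552) = (193.9264, 316.4792)

(193.9264, 316.4792)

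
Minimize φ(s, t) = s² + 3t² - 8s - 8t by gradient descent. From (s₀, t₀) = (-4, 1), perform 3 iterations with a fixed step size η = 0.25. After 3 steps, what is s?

3

∇φ = (2s - 8, 6t - 8)
(s₁, t₁) = (-4, 1) − 0.25·(-16, -2) = (0, 1.5)
(s₂, t₂) = (0, 1.5) − 0.25·(-8, 1) = (2, 1.25)
(s₃, t₃) = (2, 1.25) − 0.25·(-4, -0.5) = (3, 1.375)
s = 3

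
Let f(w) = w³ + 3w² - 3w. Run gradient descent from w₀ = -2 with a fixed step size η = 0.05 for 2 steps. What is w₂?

-1.658375

f′(w) = 3w² + 6w - 3
w₁ = -2 − 0.05·(-3) = -1.85
w₂ = -1.85 − 0.05·(-3.8325) = -1.658375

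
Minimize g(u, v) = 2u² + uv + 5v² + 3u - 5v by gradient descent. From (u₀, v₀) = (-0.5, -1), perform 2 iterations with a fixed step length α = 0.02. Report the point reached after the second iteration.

(-0.5062, -0.442)

∇g = (4u + v + 3, u + 10v - 5)
Step 1: at (-0.5, -1), ∇g = (0, -15.5) → (-0.5, -1) − 0.02·(0, -15.5) = (-0.5, -0.69)
Step 2: at (-0.5, -0.69), ∇g = (0.31, -12.4) → (-0.5, -0.69) − 0.02·(0.31, -12.4) = (-0.5062, -0.442)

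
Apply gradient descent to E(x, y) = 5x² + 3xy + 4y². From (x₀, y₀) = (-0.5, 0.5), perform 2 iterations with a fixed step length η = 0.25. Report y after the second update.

-0.15625

∇E = (10x + 3y, 3x + 8y)
Step 1: at (-0.5, 0.5), ∇E = (-3.5, 2.5) → (-0.5, 0.5) − 0.25·(-3.5, 2.5) = (0.375, -0.125)
Step 2: at (0.375, -0.125), ∇E = (3.375, 0.125) → (0.375, -0.125) − 0.25·(3.375, 0.125) = (-0.46875, -0.15625)
y = -0.15625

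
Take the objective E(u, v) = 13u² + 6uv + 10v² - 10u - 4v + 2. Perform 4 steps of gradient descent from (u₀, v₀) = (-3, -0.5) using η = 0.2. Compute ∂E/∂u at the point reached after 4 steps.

-48083.0256

∇E = (26u + 6v - 10, 6u + 20v - 4)
Step 1: at (-3, -0.5), ∇E = (-91, -32) → (-3, -0.5) − 0.2·(-91, -32) = (15.2, 5.9)
Step 2: at (15.2, 5.9), ∇E = (420.6, 205.2) → (15.2, 5.9) − 0.2·(420.6, 205.2) = (-68.92, -35.14)
Step 3: at (-68.92, -35.14), ∇E = (-2012.76, -1120.32) → (-68.92, -35.14) − 0.2·(-2012.76, -1120.32) = (333.632, 188.924)
Step 4: at (333.632, 188.924), ∇E = (9797.976, 5776.272) → (333.632, 188.924) − 0.2·(9797.976, 5776.272) = (-1625.9632, -966.3304)
∂E/∂u at (-1625.9632, -966.3304) = -48083.0256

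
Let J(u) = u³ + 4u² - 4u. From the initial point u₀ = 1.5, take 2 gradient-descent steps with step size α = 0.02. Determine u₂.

J′(u) = 3u² + 8u - 4
u₁ = 1.5 − 0.02·14.75 = 1.205
u₂ = 1.205 − 0.02·9.996075 = 1.0050785

1.0050785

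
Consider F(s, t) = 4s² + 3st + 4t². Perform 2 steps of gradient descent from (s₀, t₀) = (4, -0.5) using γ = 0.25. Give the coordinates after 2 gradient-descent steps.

(5.5, 5.21875)

∇F = (8s + 3t, 3s + 8t)
Step 1: at (4, -0.5), ∇F = (30.5, 8) → (4, -0.5) − 0.25·(30.5, 8) = (-3.625, -2.5)
Step 2: at (-3.625, -2.5), ∇F = (-36.5, -30.875) → (-3.625, -2.5) − 0.25·(-36.5, -30.875) = (5.5, 5.21875)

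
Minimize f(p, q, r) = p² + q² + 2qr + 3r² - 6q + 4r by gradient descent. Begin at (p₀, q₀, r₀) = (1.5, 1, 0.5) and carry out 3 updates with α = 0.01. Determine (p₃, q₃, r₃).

∇f = (2p, 2q + 2r - 6, 2q + 6r + 4)
(p₁, q₁, r₁) = (1.5, 1, 0.5) − 0.01·(3, -3, 9) = (1.47, 1.03, 0.41)
(p₂, q₂, r₂) = (1.47, 1.03, 0.41) − 0.01·(2.94, -3.12, 8.52) = (1.4406, 1.0612, 0.3248)
(p₃, q₃, r₃) = (1.4406, 1.0612, 0.3248) − 0.01·(2.8812, -3.228, 8.0712) = (1.411788, 1.09348, 0.244088)

(1.411788, 1.09348, 0.244088)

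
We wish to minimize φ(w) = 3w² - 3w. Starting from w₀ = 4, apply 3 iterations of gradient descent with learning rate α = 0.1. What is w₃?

0.724

φ′(w) = 6w - 3
w₁ = 4 − 0.1·21 = 1.9
w₂ = 1.9 − 0.1·8.4 = 1.06
w₃ = 1.06 − 0.1·3.36 = 0.724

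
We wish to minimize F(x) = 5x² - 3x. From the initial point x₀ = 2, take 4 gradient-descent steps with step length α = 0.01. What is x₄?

1.41537

F′(x) = 10x - 3
Step 1: F′(2) = 17; x₁ = 2 − 0.01·17 = 1.83
Step 2: F′(1.83) = 15.3; x₂ = 1.83 − 0.01·15.3 = 1.677
Step 3: F′(1.677) = 13.77; x₃ = 1.677 − 0.01·13.77 = 1.5393
Step 4: F′(1.5393) = 12.393; x₄ = 1.5393 − 0.01·12.393 = 1.41537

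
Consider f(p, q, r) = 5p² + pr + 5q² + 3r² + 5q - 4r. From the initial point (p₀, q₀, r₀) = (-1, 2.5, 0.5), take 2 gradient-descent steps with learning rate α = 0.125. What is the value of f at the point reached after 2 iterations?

∇f = (10p + r, 10q + 5, p + 6r - 4)
Step 1: at (-1, 2.5, 0.5), ∇f = (-9.5, 30, -2) → (-1, 2.5, 0.5) − 0.125·(-9.5, 30, -2) = (0.1875, -1.25, 0.75)
Step 2: at (0.1875, -1.25, 0.75), ∇f = (2.625, -7.5, 0.6875) → (0.1875, -1.25, 0.75) − 0.125·(2.625, -7.5, 0.6875) = (-0.140625, -0.3125, 0.6640625)
f(-0.140625, -0.3125, 0.6640625) = -2.40203857421875

-2.40203857421875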